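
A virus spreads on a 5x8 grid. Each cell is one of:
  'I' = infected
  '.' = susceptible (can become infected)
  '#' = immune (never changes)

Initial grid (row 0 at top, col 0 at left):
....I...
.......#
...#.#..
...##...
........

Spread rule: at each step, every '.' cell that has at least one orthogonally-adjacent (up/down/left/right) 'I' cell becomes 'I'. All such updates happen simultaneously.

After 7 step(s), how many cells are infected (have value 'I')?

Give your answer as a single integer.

Answer: 33

Derivation:
Step 0 (initial): 1 infected
Step 1: +3 new -> 4 infected
Step 2: +5 new -> 9 infected
Step 3: +4 new -> 13 infected
Step 4: +4 new -> 17 infected
Step 5: +5 new -> 22 infected
Step 6: +6 new -> 28 infected
Step 7: +5 new -> 33 infected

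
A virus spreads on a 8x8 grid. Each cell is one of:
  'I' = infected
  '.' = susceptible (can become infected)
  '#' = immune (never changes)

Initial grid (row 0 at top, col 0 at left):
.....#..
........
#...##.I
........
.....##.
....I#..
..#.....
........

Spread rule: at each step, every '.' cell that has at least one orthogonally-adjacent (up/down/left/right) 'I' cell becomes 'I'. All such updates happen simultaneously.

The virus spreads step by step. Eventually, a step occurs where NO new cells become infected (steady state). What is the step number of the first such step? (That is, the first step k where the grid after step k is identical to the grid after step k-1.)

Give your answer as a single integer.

Step 0 (initial): 2 infected
Step 1: +6 new -> 8 infected
Step 2: +10 new -> 18 infected
Step 3: +10 new -> 28 infected
Step 4: +10 new -> 38 infected
Step 5: +8 new -> 46 infected
Step 6: +5 new -> 51 infected
Step 7: +2 new -> 53 infected
Step 8: +2 new -> 55 infected
Step 9: +1 new -> 56 infected
Step 10: +0 new -> 56 infected

Answer: 10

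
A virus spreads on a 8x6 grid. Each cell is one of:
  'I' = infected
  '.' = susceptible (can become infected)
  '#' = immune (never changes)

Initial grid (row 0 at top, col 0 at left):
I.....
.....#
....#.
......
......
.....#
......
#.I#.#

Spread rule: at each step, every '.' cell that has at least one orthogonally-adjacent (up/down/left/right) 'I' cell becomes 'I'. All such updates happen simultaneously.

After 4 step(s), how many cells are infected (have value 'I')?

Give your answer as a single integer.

Answer: 33

Derivation:
Step 0 (initial): 2 infected
Step 1: +4 new -> 6 infected
Step 2: +6 new -> 12 infected
Step 3: +9 new -> 21 infected
Step 4: +12 new -> 33 infected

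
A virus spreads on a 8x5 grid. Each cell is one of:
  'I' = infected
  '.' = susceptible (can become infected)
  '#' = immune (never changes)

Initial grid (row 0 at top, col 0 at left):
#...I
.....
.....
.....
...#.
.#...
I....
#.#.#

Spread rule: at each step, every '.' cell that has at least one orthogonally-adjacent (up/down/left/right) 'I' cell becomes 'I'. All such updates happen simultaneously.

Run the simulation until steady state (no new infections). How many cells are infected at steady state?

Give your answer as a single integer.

Step 0 (initial): 2 infected
Step 1: +4 new -> 6 infected
Step 2: +6 new -> 12 infected
Step 3: +8 new -> 20 infected
Step 4: +10 new -> 30 infected
Step 5: +4 new -> 34 infected
Step 6: +0 new -> 34 infected

Answer: 34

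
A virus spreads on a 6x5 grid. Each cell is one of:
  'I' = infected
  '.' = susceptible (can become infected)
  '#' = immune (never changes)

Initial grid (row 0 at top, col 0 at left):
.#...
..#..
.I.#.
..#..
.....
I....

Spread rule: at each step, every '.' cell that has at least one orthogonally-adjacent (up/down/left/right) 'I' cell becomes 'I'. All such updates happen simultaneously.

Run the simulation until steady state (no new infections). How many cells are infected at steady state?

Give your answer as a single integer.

Step 0 (initial): 2 infected
Step 1: +6 new -> 8 infected
Step 2: +4 new -> 12 infected
Step 3: +3 new -> 15 infected
Step 4: +2 new -> 17 infected
Step 5: +2 new -> 19 infected
Step 6: +1 new -> 20 infected
Step 7: +1 new -> 21 infected
Step 8: +1 new -> 22 infected
Step 9: +2 new -> 24 infected
Step 10: +1 new -> 25 infected
Step 11: +1 new -> 26 infected
Step 12: +0 new -> 26 infected

Answer: 26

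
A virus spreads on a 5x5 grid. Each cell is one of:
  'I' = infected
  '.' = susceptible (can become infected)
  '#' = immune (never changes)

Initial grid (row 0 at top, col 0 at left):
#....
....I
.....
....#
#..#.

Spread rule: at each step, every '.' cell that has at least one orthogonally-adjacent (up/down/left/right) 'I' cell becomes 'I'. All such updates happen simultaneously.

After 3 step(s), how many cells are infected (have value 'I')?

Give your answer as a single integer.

Answer: 11

Derivation:
Step 0 (initial): 1 infected
Step 1: +3 new -> 4 infected
Step 2: +3 new -> 7 infected
Step 3: +4 new -> 11 infected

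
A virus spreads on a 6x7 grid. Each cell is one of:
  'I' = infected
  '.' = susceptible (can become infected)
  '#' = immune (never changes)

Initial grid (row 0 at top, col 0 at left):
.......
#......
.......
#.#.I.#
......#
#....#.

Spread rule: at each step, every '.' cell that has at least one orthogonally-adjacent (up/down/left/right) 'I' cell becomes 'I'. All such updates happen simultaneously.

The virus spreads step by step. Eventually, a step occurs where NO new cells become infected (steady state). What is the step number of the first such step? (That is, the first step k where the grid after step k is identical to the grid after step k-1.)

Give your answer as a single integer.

Answer: 8

Derivation:
Step 0 (initial): 1 infected
Step 1: +4 new -> 5 infected
Step 2: +6 new -> 11 infected
Step 3: +7 new -> 18 infected
Step 4: +7 new -> 25 infected
Step 5: +7 new -> 32 infected
Step 6: +1 new -> 33 infected
Step 7: +1 new -> 34 infected
Step 8: +0 new -> 34 infected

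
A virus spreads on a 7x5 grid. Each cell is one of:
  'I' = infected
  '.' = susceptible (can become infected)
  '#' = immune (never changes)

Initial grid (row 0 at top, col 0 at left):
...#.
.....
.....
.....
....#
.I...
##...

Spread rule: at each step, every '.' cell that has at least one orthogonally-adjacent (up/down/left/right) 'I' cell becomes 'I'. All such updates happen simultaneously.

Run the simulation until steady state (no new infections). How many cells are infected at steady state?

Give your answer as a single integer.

Answer: 31

Derivation:
Step 0 (initial): 1 infected
Step 1: +3 new -> 4 infected
Step 2: +5 new -> 9 infected
Step 3: +6 new -> 15 infected
Step 4: +5 new -> 20 infected
Step 5: +5 new -> 25 infected
Step 6: +4 new -> 29 infected
Step 7: +1 new -> 30 infected
Step 8: +1 new -> 31 infected
Step 9: +0 new -> 31 infected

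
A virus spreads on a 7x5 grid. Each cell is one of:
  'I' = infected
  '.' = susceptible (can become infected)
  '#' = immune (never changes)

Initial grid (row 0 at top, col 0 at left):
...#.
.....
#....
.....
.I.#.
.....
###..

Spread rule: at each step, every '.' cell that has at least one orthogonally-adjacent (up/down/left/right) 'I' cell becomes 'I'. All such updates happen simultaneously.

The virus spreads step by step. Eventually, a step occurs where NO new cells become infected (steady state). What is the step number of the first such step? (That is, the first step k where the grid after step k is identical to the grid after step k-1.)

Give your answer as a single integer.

Answer: 8

Derivation:
Step 0 (initial): 1 infected
Step 1: +4 new -> 5 infected
Step 2: +5 new -> 10 infected
Step 3: +4 new -> 14 infected
Step 4: +7 new -> 21 infected
Step 5: +6 new -> 27 infected
Step 6: +1 new -> 28 infected
Step 7: +1 new -> 29 infected
Step 8: +0 new -> 29 infected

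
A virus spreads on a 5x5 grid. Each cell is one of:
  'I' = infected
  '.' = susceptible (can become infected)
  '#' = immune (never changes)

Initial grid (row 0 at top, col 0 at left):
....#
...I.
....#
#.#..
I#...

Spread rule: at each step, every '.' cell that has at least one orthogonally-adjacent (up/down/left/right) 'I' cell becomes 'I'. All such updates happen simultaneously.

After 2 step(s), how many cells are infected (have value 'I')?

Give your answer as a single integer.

Step 0 (initial): 2 infected
Step 1: +4 new -> 6 infected
Step 2: +4 new -> 10 infected

Answer: 10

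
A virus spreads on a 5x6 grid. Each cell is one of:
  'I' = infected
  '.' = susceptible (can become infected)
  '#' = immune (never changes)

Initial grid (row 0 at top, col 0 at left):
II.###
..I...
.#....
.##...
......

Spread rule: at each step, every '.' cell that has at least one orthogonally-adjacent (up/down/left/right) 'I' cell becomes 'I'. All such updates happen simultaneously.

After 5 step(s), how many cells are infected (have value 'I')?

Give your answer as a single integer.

Step 0 (initial): 3 infected
Step 1: +5 new -> 8 infected
Step 2: +3 new -> 11 infected
Step 3: +4 new -> 15 infected
Step 4: +4 new -> 19 infected
Step 5: +4 new -> 23 infected

Answer: 23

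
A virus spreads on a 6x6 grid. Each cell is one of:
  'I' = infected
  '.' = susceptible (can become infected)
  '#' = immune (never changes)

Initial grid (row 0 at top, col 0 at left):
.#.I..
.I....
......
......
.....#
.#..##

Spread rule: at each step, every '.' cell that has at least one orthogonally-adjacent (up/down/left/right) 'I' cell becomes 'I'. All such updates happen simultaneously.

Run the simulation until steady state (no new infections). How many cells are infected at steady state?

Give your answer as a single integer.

Answer: 31

Derivation:
Step 0 (initial): 2 infected
Step 1: +6 new -> 8 infected
Step 2: +7 new -> 15 infected
Step 3: +6 new -> 21 infected
Step 4: +5 new -> 26 infected
Step 5: +5 new -> 31 infected
Step 6: +0 new -> 31 infected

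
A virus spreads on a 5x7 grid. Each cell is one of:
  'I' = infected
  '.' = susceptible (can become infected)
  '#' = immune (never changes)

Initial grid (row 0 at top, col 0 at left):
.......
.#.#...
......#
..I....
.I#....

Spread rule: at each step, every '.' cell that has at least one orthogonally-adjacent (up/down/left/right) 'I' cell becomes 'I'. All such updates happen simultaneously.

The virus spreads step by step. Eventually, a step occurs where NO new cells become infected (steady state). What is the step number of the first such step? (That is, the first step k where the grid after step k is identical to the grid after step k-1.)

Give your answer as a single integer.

Step 0 (initial): 2 infected
Step 1: +4 new -> 6 infected
Step 2: +6 new -> 12 infected
Step 3: +5 new -> 17 infected
Step 4: +7 new -> 24 infected
Step 5: +4 new -> 28 infected
Step 6: +2 new -> 30 infected
Step 7: +1 new -> 31 infected
Step 8: +0 new -> 31 infected

Answer: 8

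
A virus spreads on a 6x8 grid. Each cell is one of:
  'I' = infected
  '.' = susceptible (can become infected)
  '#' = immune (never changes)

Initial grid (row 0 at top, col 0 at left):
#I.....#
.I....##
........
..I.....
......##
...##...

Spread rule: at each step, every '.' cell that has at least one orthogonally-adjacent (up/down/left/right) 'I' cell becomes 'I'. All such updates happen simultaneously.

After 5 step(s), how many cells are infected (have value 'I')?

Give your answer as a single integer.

Step 0 (initial): 3 infected
Step 1: +8 new -> 11 infected
Step 2: +9 new -> 20 infected
Step 3: +7 new -> 27 infected
Step 4: +6 new -> 33 infected
Step 5: +4 new -> 37 infected

Answer: 37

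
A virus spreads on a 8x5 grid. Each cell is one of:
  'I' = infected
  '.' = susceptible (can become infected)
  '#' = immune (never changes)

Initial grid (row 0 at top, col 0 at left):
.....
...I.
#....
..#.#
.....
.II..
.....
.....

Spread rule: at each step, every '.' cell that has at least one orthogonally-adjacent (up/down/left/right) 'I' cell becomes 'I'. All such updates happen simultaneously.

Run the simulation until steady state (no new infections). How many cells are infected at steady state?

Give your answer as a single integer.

Answer: 37

Derivation:
Step 0 (initial): 3 infected
Step 1: +10 new -> 13 infected
Step 2: +14 new -> 27 infected
Step 3: +8 new -> 35 infected
Step 4: +2 new -> 37 infected
Step 5: +0 new -> 37 infected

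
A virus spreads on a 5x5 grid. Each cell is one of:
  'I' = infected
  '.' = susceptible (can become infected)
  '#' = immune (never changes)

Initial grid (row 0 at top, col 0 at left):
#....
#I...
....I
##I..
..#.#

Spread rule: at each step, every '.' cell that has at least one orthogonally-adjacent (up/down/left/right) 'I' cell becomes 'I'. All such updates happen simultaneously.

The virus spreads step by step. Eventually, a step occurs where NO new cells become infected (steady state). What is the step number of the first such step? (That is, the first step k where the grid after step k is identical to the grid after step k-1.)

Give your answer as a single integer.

Answer: 4

Derivation:
Step 0 (initial): 3 infected
Step 1: +8 new -> 11 infected
Step 2: +5 new -> 16 infected
Step 3: +1 new -> 17 infected
Step 4: +0 new -> 17 infected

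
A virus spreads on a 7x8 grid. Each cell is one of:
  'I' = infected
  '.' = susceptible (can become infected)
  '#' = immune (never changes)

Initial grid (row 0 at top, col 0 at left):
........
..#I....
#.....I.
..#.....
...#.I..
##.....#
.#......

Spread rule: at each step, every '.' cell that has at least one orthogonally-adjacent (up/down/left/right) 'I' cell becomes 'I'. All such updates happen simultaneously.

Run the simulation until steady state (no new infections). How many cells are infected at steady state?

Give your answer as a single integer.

Step 0 (initial): 3 infected
Step 1: +11 new -> 14 infected
Step 2: +14 new -> 28 infected
Step 3: +7 new -> 35 infected
Step 4: +6 new -> 41 infected
Step 5: +5 new -> 46 infected
Step 6: +1 new -> 47 infected
Step 7: +0 new -> 47 infected

Answer: 47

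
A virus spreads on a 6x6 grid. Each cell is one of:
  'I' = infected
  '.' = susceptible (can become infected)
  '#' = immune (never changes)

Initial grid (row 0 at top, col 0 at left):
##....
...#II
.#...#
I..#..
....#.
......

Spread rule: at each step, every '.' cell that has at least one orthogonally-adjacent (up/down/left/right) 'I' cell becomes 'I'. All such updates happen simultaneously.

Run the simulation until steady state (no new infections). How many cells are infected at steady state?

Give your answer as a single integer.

Answer: 29

Derivation:
Step 0 (initial): 3 infected
Step 1: +6 new -> 9 infected
Step 2: +7 new -> 16 infected
Step 3: +6 new -> 22 infected
Step 4: +4 new -> 26 infected
Step 5: +2 new -> 28 infected
Step 6: +1 new -> 29 infected
Step 7: +0 new -> 29 infected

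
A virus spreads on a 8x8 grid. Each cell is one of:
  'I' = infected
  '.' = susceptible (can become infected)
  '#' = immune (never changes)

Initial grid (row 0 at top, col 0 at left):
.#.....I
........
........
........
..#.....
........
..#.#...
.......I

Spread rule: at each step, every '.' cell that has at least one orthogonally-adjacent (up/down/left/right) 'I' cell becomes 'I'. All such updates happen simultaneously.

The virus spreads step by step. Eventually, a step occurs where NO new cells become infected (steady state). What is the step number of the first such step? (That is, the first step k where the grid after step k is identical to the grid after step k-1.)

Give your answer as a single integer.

Answer: 11

Derivation:
Step 0 (initial): 2 infected
Step 1: +4 new -> 6 infected
Step 2: +6 new -> 12 infected
Step 3: +8 new -> 20 infected
Step 4: +7 new -> 27 infected
Step 5: +8 new -> 35 infected
Step 6: +6 new -> 41 infected
Step 7: +7 new -> 48 infected
Step 8: +5 new -> 53 infected
Step 9: +5 new -> 58 infected
Step 10: +2 new -> 60 infected
Step 11: +0 new -> 60 infected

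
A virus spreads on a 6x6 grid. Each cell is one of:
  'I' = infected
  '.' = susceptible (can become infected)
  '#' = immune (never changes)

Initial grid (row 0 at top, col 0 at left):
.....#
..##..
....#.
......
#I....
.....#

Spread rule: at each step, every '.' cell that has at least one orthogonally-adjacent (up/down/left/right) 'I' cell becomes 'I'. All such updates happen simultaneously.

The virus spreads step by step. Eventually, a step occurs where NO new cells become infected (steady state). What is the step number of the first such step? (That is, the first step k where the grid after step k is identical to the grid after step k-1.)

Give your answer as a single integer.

Step 0 (initial): 1 infected
Step 1: +3 new -> 4 infected
Step 2: +6 new -> 10 infected
Step 3: +6 new -> 16 infected
Step 4: +6 new -> 22 infected
Step 5: +3 new -> 25 infected
Step 6: +2 new -> 27 infected
Step 7: +2 new -> 29 infected
Step 8: +1 new -> 30 infected
Step 9: +0 new -> 30 infected

Answer: 9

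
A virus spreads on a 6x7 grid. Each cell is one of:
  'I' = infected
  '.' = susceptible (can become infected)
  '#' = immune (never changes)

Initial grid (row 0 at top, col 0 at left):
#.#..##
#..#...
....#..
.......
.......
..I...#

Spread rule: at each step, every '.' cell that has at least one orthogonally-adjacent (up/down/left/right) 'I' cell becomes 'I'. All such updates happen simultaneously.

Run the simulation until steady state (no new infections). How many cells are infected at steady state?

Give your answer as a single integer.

Step 0 (initial): 1 infected
Step 1: +3 new -> 4 infected
Step 2: +5 new -> 9 infected
Step 3: +6 new -> 15 infected
Step 4: +6 new -> 21 infected
Step 5: +4 new -> 25 infected
Step 6: +3 new -> 28 infected
Step 7: +2 new -> 30 infected
Step 8: +2 new -> 32 infected
Step 9: +1 new -> 33 infected
Step 10: +1 new -> 34 infected
Step 11: +0 new -> 34 infected

Answer: 34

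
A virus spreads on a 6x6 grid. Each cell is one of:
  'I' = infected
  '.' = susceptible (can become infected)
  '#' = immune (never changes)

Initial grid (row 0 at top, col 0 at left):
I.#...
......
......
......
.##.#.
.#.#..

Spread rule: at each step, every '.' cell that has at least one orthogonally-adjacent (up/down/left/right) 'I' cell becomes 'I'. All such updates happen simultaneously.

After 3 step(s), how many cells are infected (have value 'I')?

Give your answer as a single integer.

Answer: 8

Derivation:
Step 0 (initial): 1 infected
Step 1: +2 new -> 3 infected
Step 2: +2 new -> 5 infected
Step 3: +3 new -> 8 infected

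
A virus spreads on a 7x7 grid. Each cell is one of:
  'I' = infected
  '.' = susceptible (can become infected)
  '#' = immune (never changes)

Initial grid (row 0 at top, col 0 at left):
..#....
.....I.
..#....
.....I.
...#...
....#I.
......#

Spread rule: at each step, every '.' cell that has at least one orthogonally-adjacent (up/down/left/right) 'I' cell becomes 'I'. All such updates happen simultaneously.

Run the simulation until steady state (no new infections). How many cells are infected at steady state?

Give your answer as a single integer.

Step 0 (initial): 3 infected
Step 1: +9 new -> 12 infected
Step 2: +9 new -> 21 infected
Step 3: +5 new -> 26 infected
Step 4: +5 new -> 31 infected
Step 5: +7 new -> 38 infected
Step 6: +5 new -> 43 infected
Step 7: +1 new -> 44 infected
Step 8: +0 new -> 44 infected

Answer: 44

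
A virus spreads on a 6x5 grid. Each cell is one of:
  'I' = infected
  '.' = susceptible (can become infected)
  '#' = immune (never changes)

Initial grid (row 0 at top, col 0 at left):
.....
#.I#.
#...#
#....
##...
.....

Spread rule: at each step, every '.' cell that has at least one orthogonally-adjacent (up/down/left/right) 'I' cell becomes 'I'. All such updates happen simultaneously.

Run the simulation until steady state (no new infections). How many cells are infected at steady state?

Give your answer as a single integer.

Answer: 23

Derivation:
Step 0 (initial): 1 infected
Step 1: +3 new -> 4 infected
Step 2: +5 new -> 9 infected
Step 3: +5 new -> 14 infected
Step 4: +4 new -> 18 infected
Step 5: +3 new -> 21 infected
Step 6: +2 new -> 23 infected
Step 7: +0 new -> 23 infected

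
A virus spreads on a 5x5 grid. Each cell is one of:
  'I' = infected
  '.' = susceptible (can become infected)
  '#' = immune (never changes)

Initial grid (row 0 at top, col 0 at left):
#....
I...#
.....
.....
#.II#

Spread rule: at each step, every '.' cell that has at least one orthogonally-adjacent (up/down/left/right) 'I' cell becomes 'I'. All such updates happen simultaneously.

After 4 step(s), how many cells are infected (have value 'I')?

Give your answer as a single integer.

Answer: 20

Derivation:
Step 0 (initial): 3 infected
Step 1: +5 new -> 8 infected
Step 2: +8 new -> 16 infected
Step 3: +3 new -> 19 infected
Step 4: +1 new -> 20 infected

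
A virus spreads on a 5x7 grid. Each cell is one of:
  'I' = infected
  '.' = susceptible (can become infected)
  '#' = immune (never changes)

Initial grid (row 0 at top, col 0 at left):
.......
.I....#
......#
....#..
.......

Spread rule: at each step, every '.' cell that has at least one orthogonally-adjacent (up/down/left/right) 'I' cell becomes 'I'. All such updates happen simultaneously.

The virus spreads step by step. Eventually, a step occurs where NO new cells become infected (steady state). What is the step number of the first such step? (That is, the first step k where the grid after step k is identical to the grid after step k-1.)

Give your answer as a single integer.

Step 0 (initial): 1 infected
Step 1: +4 new -> 5 infected
Step 2: +6 new -> 11 infected
Step 3: +6 new -> 17 infected
Step 4: +6 new -> 23 infected
Step 5: +3 new -> 26 infected
Step 6: +3 new -> 29 infected
Step 7: +2 new -> 31 infected
Step 8: +1 new -> 32 infected
Step 9: +0 new -> 32 infected

Answer: 9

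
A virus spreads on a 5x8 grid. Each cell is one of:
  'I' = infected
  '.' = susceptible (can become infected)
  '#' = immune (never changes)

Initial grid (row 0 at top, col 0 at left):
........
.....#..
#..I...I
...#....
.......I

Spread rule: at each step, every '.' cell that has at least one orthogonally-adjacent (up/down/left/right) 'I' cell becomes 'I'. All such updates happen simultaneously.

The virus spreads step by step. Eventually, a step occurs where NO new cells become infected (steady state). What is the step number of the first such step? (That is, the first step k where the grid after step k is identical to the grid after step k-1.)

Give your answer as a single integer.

Answer: 6

Derivation:
Step 0 (initial): 3 infected
Step 1: +7 new -> 10 infected
Step 2: +11 new -> 21 infected
Step 3: +8 new -> 29 infected
Step 4: +6 new -> 35 infected
Step 5: +2 new -> 37 infected
Step 6: +0 new -> 37 infected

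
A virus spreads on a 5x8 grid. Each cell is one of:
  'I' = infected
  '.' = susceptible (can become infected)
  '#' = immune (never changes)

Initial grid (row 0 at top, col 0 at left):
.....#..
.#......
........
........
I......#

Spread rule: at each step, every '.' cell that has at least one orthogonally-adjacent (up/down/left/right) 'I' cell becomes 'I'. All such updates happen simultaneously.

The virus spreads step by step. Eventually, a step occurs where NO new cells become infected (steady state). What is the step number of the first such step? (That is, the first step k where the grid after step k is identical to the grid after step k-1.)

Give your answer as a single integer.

Answer: 12

Derivation:
Step 0 (initial): 1 infected
Step 1: +2 new -> 3 infected
Step 2: +3 new -> 6 infected
Step 3: +4 new -> 10 infected
Step 4: +4 new -> 14 infected
Step 5: +5 new -> 19 infected
Step 6: +5 new -> 24 infected
Step 7: +4 new -> 28 infected
Step 8: +4 new -> 32 infected
Step 9: +2 new -> 34 infected
Step 10: +2 new -> 36 infected
Step 11: +1 new -> 37 infected
Step 12: +0 new -> 37 infected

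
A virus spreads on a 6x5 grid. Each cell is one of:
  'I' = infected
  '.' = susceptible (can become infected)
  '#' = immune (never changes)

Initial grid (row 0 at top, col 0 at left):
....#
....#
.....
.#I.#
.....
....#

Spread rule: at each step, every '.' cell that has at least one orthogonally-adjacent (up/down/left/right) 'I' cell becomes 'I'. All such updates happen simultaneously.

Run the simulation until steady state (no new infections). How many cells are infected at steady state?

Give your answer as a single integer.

Answer: 25

Derivation:
Step 0 (initial): 1 infected
Step 1: +3 new -> 4 infected
Step 2: +6 new -> 10 infected
Step 3: +9 new -> 19 infected
Step 4: +5 new -> 24 infected
Step 5: +1 new -> 25 infected
Step 6: +0 new -> 25 infected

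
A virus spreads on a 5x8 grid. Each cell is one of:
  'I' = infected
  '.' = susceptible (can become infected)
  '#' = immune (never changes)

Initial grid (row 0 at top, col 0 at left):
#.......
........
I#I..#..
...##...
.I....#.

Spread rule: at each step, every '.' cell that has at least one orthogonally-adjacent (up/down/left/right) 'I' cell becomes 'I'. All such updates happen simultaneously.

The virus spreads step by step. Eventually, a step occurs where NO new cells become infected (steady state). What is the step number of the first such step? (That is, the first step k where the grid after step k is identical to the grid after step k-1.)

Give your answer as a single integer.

Answer: 9

Derivation:
Step 0 (initial): 3 infected
Step 1: +8 new -> 11 infected
Step 2: +5 new -> 16 infected
Step 3: +4 new -> 20 infected
Step 4: +3 new -> 23 infected
Step 5: +3 new -> 26 infected
Step 6: +4 new -> 30 infected
Step 7: +3 new -> 33 infected
Step 8: +1 new -> 34 infected
Step 9: +0 new -> 34 infected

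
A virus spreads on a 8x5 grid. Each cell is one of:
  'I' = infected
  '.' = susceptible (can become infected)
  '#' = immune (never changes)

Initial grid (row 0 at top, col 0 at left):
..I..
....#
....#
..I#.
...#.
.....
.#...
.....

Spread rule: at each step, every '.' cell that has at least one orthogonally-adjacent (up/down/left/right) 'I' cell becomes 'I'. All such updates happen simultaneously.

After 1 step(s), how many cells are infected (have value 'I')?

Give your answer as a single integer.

Step 0 (initial): 2 infected
Step 1: +6 new -> 8 infected

Answer: 8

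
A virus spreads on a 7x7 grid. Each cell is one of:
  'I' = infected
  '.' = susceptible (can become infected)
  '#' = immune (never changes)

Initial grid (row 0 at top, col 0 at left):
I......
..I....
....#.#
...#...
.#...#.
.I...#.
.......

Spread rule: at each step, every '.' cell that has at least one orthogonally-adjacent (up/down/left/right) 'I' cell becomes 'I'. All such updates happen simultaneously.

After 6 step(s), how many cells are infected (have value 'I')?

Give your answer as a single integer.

Step 0 (initial): 3 infected
Step 1: +9 new -> 12 infected
Step 2: +11 new -> 23 infected
Step 3: +7 new -> 30 infected
Step 4: +5 new -> 35 infected
Step 5: +4 new -> 39 infected
Step 6: +2 new -> 41 infected

Answer: 41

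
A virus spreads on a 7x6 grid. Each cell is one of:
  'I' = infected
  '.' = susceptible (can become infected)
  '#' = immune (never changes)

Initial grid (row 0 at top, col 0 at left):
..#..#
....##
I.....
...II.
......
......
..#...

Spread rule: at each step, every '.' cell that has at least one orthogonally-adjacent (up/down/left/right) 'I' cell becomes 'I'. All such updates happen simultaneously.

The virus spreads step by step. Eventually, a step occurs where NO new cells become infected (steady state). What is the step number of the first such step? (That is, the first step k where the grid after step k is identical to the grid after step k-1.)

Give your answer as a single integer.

Answer: 6

Derivation:
Step 0 (initial): 3 infected
Step 1: +9 new -> 12 infected
Step 2: +11 new -> 23 infected
Step 3: +9 new -> 32 infected
Step 4: +4 new -> 36 infected
Step 5: +1 new -> 37 infected
Step 6: +0 new -> 37 infected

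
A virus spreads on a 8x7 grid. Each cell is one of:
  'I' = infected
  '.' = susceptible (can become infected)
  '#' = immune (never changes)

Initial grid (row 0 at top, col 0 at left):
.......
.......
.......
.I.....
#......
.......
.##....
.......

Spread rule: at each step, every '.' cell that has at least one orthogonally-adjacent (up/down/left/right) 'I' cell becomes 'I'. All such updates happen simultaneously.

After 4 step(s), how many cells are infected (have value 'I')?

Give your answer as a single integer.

Step 0 (initial): 1 infected
Step 1: +4 new -> 5 infected
Step 2: +6 new -> 11 infected
Step 3: +8 new -> 19 infected
Step 4: +8 new -> 27 infected

Answer: 27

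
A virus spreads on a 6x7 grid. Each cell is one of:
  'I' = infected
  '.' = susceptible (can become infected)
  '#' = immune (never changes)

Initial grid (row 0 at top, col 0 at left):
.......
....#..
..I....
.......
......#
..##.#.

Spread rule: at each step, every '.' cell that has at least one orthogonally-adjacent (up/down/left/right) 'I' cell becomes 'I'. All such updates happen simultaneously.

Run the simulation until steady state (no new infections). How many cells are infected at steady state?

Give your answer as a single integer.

Step 0 (initial): 1 infected
Step 1: +4 new -> 5 infected
Step 2: +8 new -> 13 infected
Step 3: +8 new -> 21 infected
Step 4: +8 new -> 29 infected
Step 5: +6 new -> 35 infected
Step 6: +1 new -> 36 infected
Step 7: +0 new -> 36 infected

Answer: 36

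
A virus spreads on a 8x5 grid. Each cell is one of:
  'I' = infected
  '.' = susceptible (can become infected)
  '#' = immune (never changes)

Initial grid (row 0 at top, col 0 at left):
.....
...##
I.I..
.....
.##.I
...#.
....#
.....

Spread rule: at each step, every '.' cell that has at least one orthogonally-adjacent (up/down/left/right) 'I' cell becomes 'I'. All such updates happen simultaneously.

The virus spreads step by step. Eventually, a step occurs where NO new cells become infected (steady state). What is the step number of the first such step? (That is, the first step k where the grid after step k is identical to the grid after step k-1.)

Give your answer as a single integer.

Answer: 10

Derivation:
Step 0 (initial): 3 infected
Step 1: +9 new -> 12 infected
Step 2: +7 new -> 19 infected
Step 3: +3 new -> 22 infected
Step 4: +3 new -> 25 infected
Step 5: +3 new -> 28 infected
Step 6: +2 new -> 30 infected
Step 7: +2 new -> 32 infected
Step 8: +1 new -> 33 infected
Step 9: +1 new -> 34 infected
Step 10: +0 new -> 34 infected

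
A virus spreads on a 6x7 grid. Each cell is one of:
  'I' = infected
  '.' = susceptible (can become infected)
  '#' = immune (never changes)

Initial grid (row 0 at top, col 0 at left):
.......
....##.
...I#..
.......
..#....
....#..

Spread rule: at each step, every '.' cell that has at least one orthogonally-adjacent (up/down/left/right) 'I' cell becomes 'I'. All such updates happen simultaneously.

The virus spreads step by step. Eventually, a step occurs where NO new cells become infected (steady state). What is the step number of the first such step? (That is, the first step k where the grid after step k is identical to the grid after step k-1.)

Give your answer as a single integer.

Step 0 (initial): 1 infected
Step 1: +3 new -> 4 infected
Step 2: +6 new -> 10 infected
Step 3: +8 new -> 18 infected
Step 4: +9 new -> 27 infected
Step 5: +7 new -> 34 infected
Step 6: +3 new -> 37 infected
Step 7: +0 new -> 37 infected

Answer: 7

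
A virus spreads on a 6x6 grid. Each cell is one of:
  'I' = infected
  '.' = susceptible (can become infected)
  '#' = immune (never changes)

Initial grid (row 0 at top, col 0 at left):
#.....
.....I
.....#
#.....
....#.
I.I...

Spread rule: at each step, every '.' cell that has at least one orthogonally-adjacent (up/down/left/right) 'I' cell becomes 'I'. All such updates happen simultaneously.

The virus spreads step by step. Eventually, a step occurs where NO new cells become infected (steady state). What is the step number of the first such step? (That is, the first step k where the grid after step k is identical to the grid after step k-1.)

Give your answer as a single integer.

Answer: 6

Derivation:
Step 0 (initial): 3 infected
Step 1: +6 new -> 9 infected
Step 2: +7 new -> 16 infected
Step 3: +8 new -> 24 infected
Step 4: +5 new -> 29 infected
Step 5: +3 new -> 32 infected
Step 6: +0 new -> 32 infected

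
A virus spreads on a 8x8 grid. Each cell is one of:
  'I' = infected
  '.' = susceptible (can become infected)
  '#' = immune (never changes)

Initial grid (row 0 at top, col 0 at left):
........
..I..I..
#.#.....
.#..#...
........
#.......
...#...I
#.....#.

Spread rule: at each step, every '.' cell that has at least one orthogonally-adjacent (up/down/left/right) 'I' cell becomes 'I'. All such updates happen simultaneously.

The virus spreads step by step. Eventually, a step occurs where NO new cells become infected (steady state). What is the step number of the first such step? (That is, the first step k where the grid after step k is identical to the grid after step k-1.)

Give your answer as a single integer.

Answer: 10

Derivation:
Step 0 (initial): 3 infected
Step 1: +10 new -> 13 infected
Step 2: +14 new -> 27 infected
Step 3: +11 new -> 38 infected
Step 4: +5 new -> 43 infected
Step 5: +3 new -> 46 infected
Step 6: +3 new -> 49 infected
Step 7: +4 new -> 53 infected
Step 8: +2 new -> 55 infected
Step 9: +1 new -> 56 infected
Step 10: +0 new -> 56 infected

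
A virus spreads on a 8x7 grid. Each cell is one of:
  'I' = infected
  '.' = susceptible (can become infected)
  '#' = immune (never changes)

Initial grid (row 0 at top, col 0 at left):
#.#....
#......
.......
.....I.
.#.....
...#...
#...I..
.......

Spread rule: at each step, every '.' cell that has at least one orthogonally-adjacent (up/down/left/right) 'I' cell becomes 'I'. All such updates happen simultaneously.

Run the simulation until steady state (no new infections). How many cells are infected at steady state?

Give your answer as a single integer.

Answer: 50

Derivation:
Step 0 (initial): 2 infected
Step 1: +8 new -> 10 infected
Step 2: +11 new -> 21 infected
Step 3: +11 new -> 32 infected
Step 4: +8 new -> 40 infected
Step 5: +6 new -> 46 infected
Step 6: +3 new -> 49 infected
Step 7: +1 new -> 50 infected
Step 8: +0 new -> 50 infected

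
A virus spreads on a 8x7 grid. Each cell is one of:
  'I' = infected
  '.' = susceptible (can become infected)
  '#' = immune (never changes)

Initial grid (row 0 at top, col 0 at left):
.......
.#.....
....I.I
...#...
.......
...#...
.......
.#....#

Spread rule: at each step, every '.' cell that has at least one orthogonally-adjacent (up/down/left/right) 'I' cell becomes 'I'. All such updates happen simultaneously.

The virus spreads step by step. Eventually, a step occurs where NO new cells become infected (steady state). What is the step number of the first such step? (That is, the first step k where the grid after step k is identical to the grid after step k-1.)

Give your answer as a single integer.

Answer: 10

Derivation:
Step 0 (initial): 2 infected
Step 1: +6 new -> 8 infected
Step 2: +8 new -> 16 infected
Step 3: +9 new -> 25 infected
Step 4: +7 new -> 32 infected
Step 5: +8 new -> 40 infected
Step 6: +6 new -> 46 infected
Step 7: +3 new -> 49 infected
Step 8: +1 new -> 50 infected
Step 9: +1 new -> 51 infected
Step 10: +0 new -> 51 infected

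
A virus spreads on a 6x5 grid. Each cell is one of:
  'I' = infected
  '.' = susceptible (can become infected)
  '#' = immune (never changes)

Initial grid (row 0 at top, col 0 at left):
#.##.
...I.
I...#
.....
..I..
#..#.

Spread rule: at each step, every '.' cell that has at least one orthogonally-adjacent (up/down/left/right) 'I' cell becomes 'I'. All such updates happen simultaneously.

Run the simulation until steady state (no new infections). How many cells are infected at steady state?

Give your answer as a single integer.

Step 0 (initial): 3 infected
Step 1: +10 new -> 13 infected
Step 2: +8 new -> 21 infected
Step 3: +3 new -> 24 infected
Step 4: +0 new -> 24 infected

Answer: 24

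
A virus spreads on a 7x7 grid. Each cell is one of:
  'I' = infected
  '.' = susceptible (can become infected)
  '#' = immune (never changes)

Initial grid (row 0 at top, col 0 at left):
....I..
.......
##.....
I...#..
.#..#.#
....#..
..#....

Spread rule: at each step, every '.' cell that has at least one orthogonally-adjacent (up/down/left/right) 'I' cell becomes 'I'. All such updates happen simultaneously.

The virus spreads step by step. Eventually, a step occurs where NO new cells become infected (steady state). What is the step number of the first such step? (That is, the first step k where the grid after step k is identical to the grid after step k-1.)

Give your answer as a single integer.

Answer: 9

Derivation:
Step 0 (initial): 2 infected
Step 1: +5 new -> 7 infected
Step 2: +7 new -> 14 infected
Step 3: +10 new -> 24 infected
Step 4: +7 new -> 31 infected
Step 5: +4 new -> 35 infected
Step 6: +2 new -> 37 infected
Step 7: +3 new -> 40 infected
Step 8: +1 new -> 41 infected
Step 9: +0 new -> 41 infected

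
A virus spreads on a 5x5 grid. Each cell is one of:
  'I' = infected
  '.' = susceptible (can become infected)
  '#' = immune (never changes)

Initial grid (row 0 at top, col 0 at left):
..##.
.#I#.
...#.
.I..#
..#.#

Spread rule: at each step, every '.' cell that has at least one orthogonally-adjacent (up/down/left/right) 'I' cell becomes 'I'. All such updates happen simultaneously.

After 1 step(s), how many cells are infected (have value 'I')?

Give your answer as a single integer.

Answer: 7

Derivation:
Step 0 (initial): 2 infected
Step 1: +5 new -> 7 infected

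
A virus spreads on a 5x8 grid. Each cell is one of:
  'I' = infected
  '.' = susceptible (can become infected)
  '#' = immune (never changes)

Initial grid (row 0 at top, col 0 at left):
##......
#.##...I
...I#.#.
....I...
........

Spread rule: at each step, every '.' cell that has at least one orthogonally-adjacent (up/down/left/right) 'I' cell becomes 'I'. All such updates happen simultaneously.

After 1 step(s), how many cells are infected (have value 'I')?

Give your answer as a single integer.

Step 0 (initial): 3 infected
Step 1: +7 new -> 10 infected

Answer: 10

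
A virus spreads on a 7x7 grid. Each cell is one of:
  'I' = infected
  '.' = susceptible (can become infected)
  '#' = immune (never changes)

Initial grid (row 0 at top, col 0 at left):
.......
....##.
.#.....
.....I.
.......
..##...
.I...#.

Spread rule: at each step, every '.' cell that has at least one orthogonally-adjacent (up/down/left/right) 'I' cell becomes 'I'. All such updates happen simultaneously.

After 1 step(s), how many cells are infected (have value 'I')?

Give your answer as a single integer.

Step 0 (initial): 2 infected
Step 1: +7 new -> 9 infected

Answer: 9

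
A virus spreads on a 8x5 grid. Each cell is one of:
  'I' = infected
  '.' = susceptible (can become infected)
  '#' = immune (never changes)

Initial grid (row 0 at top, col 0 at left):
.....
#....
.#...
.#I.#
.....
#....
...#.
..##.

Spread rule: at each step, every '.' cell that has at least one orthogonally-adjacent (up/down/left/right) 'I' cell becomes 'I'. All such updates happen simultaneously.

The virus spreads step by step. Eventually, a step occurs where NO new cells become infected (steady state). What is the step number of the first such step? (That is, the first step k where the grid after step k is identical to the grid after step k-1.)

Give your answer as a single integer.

Answer: 7

Derivation:
Step 0 (initial): 1 infected
Step 1: +3 new -> 4 infected
Step 2: +5 new -> 9 infected
Step 3: +9 new -> 18 infected
Step 4: +6 new -> 24 infected
Step 5: +6 new -> 30 infected
Step 6: +2 new -> 32 infected
Step 7: +0 new -> 32 infected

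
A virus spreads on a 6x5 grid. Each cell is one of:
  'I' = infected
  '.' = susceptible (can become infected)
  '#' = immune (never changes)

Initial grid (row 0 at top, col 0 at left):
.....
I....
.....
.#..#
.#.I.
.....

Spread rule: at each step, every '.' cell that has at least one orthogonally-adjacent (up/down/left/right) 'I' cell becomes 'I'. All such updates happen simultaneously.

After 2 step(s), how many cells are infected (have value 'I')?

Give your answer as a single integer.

Step 0 (initial): 2 infected
Step 1: +7 new -> 9 infected
Step 2: +8 new -> 17 infected

Answer: 17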